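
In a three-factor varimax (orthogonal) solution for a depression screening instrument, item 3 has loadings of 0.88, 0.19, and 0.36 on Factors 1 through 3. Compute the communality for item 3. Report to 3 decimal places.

h² = 0.88² + 0.19² + 0.36² = 0.7744 + 0.0361 + 0.1296 = 0.9401

0.940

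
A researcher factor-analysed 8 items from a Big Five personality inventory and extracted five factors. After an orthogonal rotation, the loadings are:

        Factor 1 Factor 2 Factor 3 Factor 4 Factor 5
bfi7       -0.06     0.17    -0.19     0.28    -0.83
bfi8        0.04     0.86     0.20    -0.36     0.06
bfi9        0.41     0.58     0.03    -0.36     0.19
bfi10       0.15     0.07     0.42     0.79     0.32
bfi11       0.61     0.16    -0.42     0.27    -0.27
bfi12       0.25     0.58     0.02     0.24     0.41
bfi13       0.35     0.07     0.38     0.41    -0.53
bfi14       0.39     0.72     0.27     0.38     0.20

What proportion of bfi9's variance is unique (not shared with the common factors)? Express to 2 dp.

h² = 0.41² + 0.58² + 0.03² + (-0.36)² + 0.19² = 0.1681 + 0.3364 + 0.0009 + 0.1296 + 0.0361 = 0.6711
Uniqueness u² = 1 − h² = 1 − 0.6711 = 0.3289

0.33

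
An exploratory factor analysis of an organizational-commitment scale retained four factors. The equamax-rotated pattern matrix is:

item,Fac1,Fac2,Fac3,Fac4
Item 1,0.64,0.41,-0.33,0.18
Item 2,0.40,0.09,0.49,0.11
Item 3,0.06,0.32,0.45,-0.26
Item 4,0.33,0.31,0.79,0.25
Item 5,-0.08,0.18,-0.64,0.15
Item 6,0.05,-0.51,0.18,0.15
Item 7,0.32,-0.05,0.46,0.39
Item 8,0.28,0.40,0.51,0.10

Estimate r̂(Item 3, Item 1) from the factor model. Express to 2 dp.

r̂ = Σ λ_i·λ_j across factors = (0.06)(0.64) + (0.32)(0.41) + (0.45)(-0.33) + (-0.26)(0.18)
  = +0.0384 +0.1312 -0.1485 -0.0468 = -0.0257

-0.03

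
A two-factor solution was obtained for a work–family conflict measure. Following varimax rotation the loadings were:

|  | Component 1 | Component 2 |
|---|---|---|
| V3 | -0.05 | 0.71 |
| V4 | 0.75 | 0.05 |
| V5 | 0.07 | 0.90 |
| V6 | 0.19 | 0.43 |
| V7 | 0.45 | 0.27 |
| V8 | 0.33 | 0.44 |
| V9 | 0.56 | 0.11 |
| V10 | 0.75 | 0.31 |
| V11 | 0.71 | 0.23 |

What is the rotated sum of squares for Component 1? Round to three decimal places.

SS loadings for Component 1 = (-0.05)² + 0.75² + 0.07² + 0.19² + 0.45² + 0.33² + 0.56² + 0.75² + 0.71² = 0.0025 + 0.5625 + 0.0049 + 0.0361 + 0.2025 + 0.1089 + 0.3136 + 0.5625 + 0.5041 = 2.2976

2.298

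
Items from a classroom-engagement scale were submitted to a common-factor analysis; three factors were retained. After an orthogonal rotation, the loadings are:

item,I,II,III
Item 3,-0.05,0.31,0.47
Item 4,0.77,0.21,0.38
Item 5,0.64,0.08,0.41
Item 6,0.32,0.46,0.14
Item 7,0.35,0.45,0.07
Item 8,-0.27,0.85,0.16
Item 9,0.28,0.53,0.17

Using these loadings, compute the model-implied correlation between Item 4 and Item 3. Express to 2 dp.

r̂ = Σ λ_i·λ_j across factors = (0.77)(-0.05) + (0.21)(0.31) + (0.38)(0.47)
  = -0.0385 +0.0651 +0.1786 = 0.2052

0.21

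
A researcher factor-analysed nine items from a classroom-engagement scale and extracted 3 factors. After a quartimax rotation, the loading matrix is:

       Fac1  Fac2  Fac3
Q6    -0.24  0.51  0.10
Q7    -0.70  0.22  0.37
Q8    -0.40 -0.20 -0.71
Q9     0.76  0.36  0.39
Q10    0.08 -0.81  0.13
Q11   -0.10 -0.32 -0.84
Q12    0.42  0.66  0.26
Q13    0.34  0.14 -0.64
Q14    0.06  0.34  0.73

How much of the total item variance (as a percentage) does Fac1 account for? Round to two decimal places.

17.75%

SS loadings for Fac1 = (-0.24)² + (-0.70)² + (-0.40)² + 0.76² + 0.08² + (-0.10)² + 0.42² + 0.34² + 0.06² = 1.5972
With 9 standardized items, total variance = 9. Proportion = 1.5972/9 = 0.1775 → 17.75%.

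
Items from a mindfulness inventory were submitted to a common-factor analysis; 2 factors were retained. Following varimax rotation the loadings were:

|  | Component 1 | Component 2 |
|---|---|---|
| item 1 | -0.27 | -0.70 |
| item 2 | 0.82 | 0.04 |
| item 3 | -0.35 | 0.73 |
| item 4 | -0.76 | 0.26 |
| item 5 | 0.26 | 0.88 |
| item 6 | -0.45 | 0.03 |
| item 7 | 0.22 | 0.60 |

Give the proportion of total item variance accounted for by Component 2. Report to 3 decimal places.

SS loadings for Component 2 = (-0.70)² + 0.04² + 0.73² + 0.26² + 0.88² + 0.03² + 0.60² = 2.2274
Proportion of variance = 2.2274 / 7 = 0.3182.

0.318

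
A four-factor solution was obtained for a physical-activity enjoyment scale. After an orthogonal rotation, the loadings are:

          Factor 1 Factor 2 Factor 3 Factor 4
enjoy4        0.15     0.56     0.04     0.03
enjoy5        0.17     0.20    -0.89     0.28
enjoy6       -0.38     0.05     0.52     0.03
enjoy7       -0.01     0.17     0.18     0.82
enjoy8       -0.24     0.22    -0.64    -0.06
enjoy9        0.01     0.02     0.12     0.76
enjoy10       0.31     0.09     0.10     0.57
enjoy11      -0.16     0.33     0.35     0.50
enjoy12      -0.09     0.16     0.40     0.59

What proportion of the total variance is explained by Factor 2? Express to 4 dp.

0.0640

SS loadings for Factor 2 = 0.56² + 0.20² + 0.05² + 0.17² + 0.22² + 0.02² + 0.09² + 0.33² + 0.16² = 0.5764
Proportion of variance = 0.5764 / 9 = 0.0640.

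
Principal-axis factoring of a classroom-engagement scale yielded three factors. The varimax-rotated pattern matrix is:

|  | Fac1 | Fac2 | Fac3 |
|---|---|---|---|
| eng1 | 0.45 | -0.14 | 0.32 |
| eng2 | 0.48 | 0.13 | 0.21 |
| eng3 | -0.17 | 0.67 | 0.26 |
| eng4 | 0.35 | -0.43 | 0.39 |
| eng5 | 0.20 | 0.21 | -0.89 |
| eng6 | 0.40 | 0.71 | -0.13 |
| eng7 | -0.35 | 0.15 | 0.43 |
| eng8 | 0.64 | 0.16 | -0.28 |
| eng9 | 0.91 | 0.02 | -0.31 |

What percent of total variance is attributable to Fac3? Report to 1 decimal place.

SS loadings for Fac3 = 0.32² + 0.21² + 0.26² + 0.39² + (-0.89)² + (-0.13)² + 0.43² + (-0.28)² + (-0.31)² = 1.5346
With 9 standardized items, total variance = 9. Proportion = 1.5346/9 = 0.1705 → 17.05%.

17.1%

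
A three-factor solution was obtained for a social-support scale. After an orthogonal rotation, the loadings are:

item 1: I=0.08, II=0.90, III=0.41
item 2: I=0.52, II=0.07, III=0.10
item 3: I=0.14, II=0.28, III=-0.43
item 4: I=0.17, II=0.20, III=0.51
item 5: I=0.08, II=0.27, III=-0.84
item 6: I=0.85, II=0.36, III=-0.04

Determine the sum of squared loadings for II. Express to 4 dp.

1.1358

SS loadings for II = 0.90² + 0.07² + 0.28² + 0.20² + 0.27² + 0.36² = 0.8100 + 0.0049 + 0.0784 + 0.0400 + 0.0729 + 0.1296 = 1.1358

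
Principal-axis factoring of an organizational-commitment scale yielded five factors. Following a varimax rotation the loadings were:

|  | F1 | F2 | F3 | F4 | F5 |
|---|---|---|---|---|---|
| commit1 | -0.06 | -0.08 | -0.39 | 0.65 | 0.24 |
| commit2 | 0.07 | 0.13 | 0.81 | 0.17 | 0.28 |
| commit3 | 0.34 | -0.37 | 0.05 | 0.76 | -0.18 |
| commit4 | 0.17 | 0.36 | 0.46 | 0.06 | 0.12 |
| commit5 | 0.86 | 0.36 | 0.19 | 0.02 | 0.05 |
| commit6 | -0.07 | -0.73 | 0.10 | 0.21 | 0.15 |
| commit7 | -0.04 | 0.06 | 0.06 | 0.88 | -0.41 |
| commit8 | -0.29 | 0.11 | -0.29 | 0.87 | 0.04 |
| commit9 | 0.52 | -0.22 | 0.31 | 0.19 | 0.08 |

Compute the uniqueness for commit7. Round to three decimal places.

h² = (-0.04)² + 0.06² + 0.06² + 0.88² + (-0.41)² = 0.0016 + 0.0036 + 0.0036 + 0.7744 + 0.1681 = 0.9513
Uniqueness u² = 1 − h² = 1 − 0.9513 = 0.0487

0.049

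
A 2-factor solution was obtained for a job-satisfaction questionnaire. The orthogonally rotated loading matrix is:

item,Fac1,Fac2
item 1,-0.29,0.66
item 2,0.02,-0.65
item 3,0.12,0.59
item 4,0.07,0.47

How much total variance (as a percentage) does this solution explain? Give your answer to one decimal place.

38.3%

Communalities: 0.5197, 0.4229, 0.3625, 0.2258; Σh² = 1.5309.
Total variance with 4 standardized items is 4, so the solution explains 1.5309/4 = 0.3827 = 38.27%.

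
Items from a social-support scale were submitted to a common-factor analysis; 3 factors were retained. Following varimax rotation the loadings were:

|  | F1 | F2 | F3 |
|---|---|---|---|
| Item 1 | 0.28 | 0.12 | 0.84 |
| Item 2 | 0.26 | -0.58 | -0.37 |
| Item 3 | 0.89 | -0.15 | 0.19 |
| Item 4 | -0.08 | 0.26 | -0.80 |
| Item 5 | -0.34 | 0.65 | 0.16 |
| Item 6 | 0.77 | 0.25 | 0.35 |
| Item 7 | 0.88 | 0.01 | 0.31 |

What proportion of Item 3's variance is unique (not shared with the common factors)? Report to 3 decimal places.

h² = 0.89² + (-0.15)² + 0.19² = 0.7921 + 0.0225 + 0.0361 = 0.8507
Uniqueness u² = 1 − h² = 1 − 0.8507 = 0.1493

0.149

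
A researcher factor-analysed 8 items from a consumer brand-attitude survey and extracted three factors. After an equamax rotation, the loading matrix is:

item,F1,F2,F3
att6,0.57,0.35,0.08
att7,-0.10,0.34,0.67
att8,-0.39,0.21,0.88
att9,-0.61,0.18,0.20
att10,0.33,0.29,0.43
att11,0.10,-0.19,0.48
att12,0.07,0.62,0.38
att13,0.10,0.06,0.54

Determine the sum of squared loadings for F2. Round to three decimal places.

SS loadings for F2 = 0.35² + 0.34² + 0.21² + 0.18² + 0.29² + (-0.19)² + 0.62² + 0.06² = 0.1225 + 0.1156 + 0.0441 + 0.0324 + 0.0841 + 0.0361 + 0.3844 + 0.0036 = 0.8228

0.823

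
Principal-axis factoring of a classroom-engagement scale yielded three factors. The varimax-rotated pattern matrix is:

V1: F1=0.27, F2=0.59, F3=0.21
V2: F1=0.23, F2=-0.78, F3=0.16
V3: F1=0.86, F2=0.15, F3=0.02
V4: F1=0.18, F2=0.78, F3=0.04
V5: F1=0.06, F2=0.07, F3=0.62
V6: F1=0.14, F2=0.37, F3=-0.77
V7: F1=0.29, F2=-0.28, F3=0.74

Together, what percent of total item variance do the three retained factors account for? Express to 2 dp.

Communalities: 0.4651, 0.6869, 0.7625, 0.6424, 0.3929, 0.7494, 0.7101; Σh² = 4.4093.
Total variance with 7 standardized items is 7, so the solution explains 4.4093/7 = 0.6299 = 62.99%.

62.99%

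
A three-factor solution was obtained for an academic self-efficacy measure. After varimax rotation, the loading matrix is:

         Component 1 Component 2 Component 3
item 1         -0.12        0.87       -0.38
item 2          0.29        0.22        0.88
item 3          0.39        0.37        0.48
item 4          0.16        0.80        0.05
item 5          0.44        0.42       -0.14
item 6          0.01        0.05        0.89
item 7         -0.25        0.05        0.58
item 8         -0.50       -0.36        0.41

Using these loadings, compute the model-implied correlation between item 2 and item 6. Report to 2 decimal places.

0.80

r̂ = Σ λ_i·λ_j across factors = (0.29)(0.01) + (0.22)(0.05) + (0.88)(0.89)
  = +0.0029 +0.0110 +0.7832 = 0.7971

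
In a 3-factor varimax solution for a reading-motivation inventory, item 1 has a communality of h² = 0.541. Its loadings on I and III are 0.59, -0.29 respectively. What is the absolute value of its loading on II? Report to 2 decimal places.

0.33

Under orthogonal rotation h² = Σλ², so λ_II² = h² − (0.4322) = 0.541 − 0.4322 = 0.1088.
|λ| = √0.1088 = 0.3298.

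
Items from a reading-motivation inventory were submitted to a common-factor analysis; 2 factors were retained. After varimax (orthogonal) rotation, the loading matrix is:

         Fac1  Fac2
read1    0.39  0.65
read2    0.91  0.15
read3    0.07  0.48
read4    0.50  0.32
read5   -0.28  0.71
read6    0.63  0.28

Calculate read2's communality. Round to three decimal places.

h² = 0.91² + 0.15² = 0.8281 + 0.0225 = 0.8506

0.851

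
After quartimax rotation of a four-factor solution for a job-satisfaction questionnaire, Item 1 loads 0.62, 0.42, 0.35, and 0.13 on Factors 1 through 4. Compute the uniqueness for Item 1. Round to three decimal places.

h² = 0.62² + 0.42² + 0.35² + 0.13² = 0.3844 + 0.1764 + 0.1225 + 0.0169 = 0.7002
Uniqueness u² = 1 − h² = 1 − 0.7002 = 0.2998

0.300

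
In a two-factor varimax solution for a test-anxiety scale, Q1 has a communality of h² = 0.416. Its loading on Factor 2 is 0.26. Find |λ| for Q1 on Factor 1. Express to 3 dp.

0.590

Under orthogonal rotation h² = Σλ², so λ_Factor 1² = h² − (0.0676) = 0.416 − 0.0676 = 0.3484.
|λ| = √0.3484 = 0.5903.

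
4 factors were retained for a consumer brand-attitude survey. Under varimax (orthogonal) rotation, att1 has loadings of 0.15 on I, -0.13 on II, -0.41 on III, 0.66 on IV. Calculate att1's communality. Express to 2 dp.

h² = 0.15² + (-0.13)² + (-0.41)² + 0.66² = 0.0225 + 0.0169 + 0.1681 + 0.4356 = 0.6431

0.64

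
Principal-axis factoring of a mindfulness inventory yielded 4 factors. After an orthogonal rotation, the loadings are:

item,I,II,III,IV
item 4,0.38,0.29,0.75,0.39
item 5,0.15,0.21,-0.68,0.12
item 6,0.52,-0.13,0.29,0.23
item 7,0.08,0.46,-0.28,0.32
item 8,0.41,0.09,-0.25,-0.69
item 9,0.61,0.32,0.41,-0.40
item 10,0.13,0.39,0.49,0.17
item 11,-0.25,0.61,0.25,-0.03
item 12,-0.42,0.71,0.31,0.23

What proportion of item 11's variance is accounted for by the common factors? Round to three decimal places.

h² = (-0.25)² + 0.61² + 0.25² + (-0.03)² = 0.0625 + 0.3721 + 0.0625 + 0.0009 = 0.4980

0.498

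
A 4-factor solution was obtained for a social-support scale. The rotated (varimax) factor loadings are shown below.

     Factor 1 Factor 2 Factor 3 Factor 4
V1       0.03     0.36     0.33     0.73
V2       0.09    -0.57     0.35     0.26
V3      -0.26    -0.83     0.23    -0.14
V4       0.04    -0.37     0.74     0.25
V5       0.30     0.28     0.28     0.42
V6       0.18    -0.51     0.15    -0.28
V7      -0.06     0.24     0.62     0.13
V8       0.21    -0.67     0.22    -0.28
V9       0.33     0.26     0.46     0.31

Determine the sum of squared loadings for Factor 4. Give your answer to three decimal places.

SS loadings for Factor 4 = 0.73² + 0.26² + (-0.14)² + 0.25² + 0.42² + (-0.28)² + 0.13² + (-0.28)² + 0.31² = 0.5329 + 0.0676 + 0.0196 + 0.0625 + 0.1764 + 0.0784 + 0.0169 + 0.0784 + 0.0961 = 1.1288

1.129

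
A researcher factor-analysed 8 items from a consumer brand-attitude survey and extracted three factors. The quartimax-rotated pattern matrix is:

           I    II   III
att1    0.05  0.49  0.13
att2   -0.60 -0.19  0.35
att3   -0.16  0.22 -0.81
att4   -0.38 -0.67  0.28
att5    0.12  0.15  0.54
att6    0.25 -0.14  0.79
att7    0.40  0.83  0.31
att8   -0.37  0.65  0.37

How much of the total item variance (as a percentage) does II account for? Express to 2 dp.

SS loadings for II = 0.49² + (-0.19)² + 0.22² + (-0.67)² + 0.15² + (-0.14)² + 0.83² + 0.65² = 1.9270
With 8 standardized items, total variance = 8. Proportion = 1.9270/8 = 0.2409 → 24.09%.

24.09%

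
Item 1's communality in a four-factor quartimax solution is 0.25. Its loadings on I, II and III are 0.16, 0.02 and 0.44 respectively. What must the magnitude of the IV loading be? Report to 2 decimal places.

0.17

Under orthogonal rotation h² = Σλ², so λ_IV² = h² − (0.2196) = 0.25 − 0.2196 = 0.0304.
|λ| = √0.0304 = 0.1744.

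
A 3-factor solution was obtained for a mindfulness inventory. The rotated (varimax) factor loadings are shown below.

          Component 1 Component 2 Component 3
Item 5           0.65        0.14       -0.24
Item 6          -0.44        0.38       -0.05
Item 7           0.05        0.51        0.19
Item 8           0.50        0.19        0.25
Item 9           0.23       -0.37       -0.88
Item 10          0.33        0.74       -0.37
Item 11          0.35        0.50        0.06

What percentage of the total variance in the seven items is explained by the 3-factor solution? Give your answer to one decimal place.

51.7%

Communalities: 0.4997, 0.3405, 0.2987, 0.3486, 0.9642, 0.7934, 0.3761; Σh² = 3.6212.
Total variance with 7 standardized items is 7, so the solution explains 3.6212/7 = 0.5173 = 51.73%.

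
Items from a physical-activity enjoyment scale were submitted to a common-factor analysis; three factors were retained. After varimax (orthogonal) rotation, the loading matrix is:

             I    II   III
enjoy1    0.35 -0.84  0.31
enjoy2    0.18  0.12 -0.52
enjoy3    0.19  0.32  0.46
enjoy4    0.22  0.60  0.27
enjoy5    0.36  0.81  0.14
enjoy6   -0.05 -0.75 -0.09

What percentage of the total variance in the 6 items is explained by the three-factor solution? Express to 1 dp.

Communalities: 0.9242, 0.3172, 0.3501, 0.4813, 0.8053, 0.5731; Σh² = 3.4512.
Total variance with 6 standardized items is 6, so the solution explains 3.4512/6 = 0.5752 = 57.52%.

57.5%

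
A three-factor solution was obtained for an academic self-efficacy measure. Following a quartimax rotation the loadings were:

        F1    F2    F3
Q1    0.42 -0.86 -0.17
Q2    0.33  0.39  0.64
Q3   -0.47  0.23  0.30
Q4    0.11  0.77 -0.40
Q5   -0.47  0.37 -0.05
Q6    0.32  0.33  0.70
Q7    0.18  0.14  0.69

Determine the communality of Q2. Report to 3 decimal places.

h² = 0.33² + 0.39² + 0.64² = 0.1089 + 0.1521 + 0.4096 = 0.6706

0.671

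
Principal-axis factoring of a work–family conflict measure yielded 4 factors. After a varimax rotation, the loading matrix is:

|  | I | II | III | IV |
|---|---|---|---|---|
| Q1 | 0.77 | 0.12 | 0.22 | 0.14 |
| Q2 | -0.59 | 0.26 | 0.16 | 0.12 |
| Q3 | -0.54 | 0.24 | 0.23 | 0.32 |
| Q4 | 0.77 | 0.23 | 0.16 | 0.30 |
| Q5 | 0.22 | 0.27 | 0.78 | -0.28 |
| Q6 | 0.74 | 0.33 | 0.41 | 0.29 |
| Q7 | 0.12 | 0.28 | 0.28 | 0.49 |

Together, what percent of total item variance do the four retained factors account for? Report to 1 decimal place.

64.6%

SS loadings by factor: 2.4359, 0.4527, 1.0074, 0.6290; total = 4.5250.
Total variance with 7 standardized items is 7, so the solution explains 4.5250/7 = 0.6464 = 64.64%.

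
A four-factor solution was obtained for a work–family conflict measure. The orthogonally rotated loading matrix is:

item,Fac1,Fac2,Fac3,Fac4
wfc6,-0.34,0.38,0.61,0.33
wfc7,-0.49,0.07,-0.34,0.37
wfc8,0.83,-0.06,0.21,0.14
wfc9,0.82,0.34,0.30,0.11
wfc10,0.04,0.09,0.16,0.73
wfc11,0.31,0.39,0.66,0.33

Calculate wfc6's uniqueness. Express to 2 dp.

0.26

h² = (-0.34)² + 0.38² + 0.61² + 0.33² = 0.1156 + 0.1444 + 0.3721 + 0.1089 = 0.7410
Uniqueness u² = 1 − h² = 1 − 0.7410 = 0.2590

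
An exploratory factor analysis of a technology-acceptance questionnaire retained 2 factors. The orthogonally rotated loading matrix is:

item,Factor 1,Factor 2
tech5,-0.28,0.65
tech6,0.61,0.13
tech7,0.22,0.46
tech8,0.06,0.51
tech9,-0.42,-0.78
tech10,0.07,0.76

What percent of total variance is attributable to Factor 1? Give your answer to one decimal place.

SS loadings for Factor 1 = (-0.28)² + 0.61² + 0.22² + 0.06² + (-0.42)² + 0.07² = 0.6838
With 6 standardized items, total variance = 6. Proportion = 0.6838/6 = 0.1140 → 11.40%.

11.4%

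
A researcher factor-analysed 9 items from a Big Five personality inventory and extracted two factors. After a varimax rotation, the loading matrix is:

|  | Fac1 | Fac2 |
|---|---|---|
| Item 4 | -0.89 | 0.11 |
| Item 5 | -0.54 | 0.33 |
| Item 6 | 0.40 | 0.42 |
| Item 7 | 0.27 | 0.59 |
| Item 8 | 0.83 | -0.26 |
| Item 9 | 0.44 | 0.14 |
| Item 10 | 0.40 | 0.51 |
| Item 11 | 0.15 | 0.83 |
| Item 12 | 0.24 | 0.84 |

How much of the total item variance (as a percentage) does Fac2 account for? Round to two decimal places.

26.53%

SS loadings for Fac2 = 0.11² + 0.33² + 0.42² + 0.59² + (-0.26)² + 0.14² + 0.51² + 0.83² + 0.84² = 2.3873
With 9 standardized items, total variance = 9. Proportion = 2.3873/9 = 0.2653 → 26.53%.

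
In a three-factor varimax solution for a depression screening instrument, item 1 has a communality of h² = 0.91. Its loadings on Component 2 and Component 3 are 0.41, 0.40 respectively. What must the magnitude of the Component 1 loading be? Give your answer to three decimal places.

0.763

Under orthogonal rotation h² = Σλ², so λ_Component 1² = h² − (0.3281) = 0.91 − 0.3281 = 0.5819.
|λ| = √0.5819 = 0.7628.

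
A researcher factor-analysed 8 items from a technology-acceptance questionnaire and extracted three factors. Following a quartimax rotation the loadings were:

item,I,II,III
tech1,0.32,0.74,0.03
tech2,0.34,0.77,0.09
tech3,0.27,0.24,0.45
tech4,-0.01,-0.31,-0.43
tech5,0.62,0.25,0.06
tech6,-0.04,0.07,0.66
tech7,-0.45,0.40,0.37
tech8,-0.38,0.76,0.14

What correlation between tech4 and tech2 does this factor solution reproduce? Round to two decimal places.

-0.28

r̂ = Σ λ_i·λ_j across factors = (-0.01)(0.34) + (-0.31)(0.77) + (-0.43)(0.09)
  = -0.0034 -0.2387 -0.0387 = -0.2808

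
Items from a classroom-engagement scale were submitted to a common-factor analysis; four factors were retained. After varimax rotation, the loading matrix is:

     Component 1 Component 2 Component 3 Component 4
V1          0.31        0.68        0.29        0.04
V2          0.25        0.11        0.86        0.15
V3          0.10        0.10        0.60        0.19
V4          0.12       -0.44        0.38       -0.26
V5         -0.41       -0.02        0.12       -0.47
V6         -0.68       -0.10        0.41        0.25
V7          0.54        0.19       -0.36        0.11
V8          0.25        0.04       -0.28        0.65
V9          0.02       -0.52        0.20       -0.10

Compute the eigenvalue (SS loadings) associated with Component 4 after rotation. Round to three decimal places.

SS loadings for Component 4 = 0.04² + 0.15² + 0.19² + (-0.26)² + (-0.47)² + 0.25² + 0.11² + 0.65² + (-0.10)² = 0.0016 + 0.0225 + 0.0361 + 0.0676 + 0.2209 + 0.0625 + 0.0121 + 0.4225 + 0.0100 = 0.8558

0.856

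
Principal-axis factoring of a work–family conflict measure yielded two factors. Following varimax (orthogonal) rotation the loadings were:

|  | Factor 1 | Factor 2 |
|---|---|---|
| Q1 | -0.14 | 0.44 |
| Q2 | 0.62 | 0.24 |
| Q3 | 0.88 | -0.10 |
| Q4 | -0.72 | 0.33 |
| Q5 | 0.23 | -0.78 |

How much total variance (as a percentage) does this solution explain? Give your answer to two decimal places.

54.56%

SS loadings by factor: 1.7497, 0.9785; total = 2.7282.
Total variance with 5 standardized items is 5, so the solution explains 2.7282/5 = 0.5456 = 54.56%.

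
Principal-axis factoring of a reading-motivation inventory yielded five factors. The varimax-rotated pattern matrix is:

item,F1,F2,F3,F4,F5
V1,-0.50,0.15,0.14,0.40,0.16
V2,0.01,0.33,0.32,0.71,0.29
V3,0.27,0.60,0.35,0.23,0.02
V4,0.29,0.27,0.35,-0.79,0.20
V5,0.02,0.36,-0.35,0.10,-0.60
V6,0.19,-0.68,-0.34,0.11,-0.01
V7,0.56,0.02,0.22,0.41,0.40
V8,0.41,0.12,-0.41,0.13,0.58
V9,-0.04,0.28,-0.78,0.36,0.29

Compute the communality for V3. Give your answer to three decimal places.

h² = 0.27² + 0.60² + 0.35² + 0.23² + 0.02² = 0.0729 + 0.3600 + 0.1225 + 0.0529 + 0.0004 = 0.6087

0.609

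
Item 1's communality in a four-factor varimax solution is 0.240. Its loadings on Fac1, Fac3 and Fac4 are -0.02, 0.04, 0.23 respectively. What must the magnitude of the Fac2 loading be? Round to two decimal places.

Under orthogonal rotation h² = Σλ², so λ_Fac2² = h² − (0.0549) = 0.240 − 0.0549 = 0.1851.
|λ| = √0.1851 = 0.4302.

0.43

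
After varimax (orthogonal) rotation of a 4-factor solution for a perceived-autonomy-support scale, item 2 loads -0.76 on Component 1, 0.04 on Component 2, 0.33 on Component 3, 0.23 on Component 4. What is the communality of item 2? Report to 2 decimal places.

h² = (-0.76)² + 0.04² + 0.33² + 0.23² = 0.5776 + 0.0016 + 0.1089 + 0.0529 = 0.7410

0.74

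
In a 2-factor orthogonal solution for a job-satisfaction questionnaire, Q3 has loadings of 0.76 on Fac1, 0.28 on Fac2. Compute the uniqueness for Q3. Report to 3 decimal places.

0.344

h² = 0.76² + 0.28² = 0.5776 + 0.0784 = 0.6560
Uniqueness u² = 1 − h² = 1 − 0.6560 = 0.3440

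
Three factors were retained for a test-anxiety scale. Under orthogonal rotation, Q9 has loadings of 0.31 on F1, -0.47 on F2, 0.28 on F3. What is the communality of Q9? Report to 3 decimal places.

0.395

h² = 0.31² + (-0.47)² + 0.28² = 0.0961 + 0.2209 + 0.0784 = 0.3954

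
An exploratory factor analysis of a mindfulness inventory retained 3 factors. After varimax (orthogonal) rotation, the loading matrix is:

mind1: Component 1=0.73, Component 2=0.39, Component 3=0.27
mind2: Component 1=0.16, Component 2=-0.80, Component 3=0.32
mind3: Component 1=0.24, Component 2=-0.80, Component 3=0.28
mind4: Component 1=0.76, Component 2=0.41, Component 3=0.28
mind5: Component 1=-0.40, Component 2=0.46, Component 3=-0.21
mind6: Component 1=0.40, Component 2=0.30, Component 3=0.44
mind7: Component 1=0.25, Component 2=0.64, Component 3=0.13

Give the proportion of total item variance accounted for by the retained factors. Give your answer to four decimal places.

Communalities: 0.7579, 0.7680, 0.7760, 0.8241, 0.4157, 0.4436, 0.4890; Σh² = 4.4743.
Total variance with 7 standardized items is 7, so the solution explains 4.4743/7 = 0.6392.

0.6392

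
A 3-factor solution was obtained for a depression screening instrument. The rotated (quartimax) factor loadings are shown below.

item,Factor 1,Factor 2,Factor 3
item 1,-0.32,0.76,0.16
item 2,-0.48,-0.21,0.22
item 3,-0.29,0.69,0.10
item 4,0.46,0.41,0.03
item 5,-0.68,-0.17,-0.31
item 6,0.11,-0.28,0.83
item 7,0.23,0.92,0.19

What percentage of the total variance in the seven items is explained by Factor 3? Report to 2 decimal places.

12.94%

SS loadings for Factor 3 = 0.16² + 0.22² + 0.10² + 0.03² + (-0.31)² + 0.83² + 0.19² = 0.9060
With 7 standardized items, total variance = 7. Proportion = 0.9060/7 = 0.1294 → 12.94%.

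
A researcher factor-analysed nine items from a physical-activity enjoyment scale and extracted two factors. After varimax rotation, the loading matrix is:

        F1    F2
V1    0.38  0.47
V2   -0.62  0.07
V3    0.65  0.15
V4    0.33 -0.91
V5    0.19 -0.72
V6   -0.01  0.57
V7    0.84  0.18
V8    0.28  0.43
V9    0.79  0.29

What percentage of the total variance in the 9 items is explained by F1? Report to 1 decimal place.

27.8%

SS loadings for F1 = 0.38² + (-0.62)² + 0.65² + 0.33² + 0.19² + (-0.01)² + 0.84² + 0.28² + 0.79² = 2.5045
With 9 standardized items, total variance = 9. Proportion = 2.5045/9 = 0.2783 → 27.83%.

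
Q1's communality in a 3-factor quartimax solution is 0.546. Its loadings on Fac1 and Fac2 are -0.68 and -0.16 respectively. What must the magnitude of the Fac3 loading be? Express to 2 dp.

Under orthogonal rotation h² = Σλ², so λ_Fac3² = h² − (0.4880) = 0.546 − 0.4880 = 0.0580.
|λ| = √0.0580 = 0.2408.

0.24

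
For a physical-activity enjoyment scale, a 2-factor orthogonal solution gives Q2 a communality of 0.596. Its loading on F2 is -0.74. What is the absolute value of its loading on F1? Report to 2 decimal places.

Under orthogonal rotation h² = Σλ², so λ_F1² = h² − (0.5476) = 0.596 − 0.5476 = 0.0484.
|λ| = √0.0484 = 0.2200.

0.22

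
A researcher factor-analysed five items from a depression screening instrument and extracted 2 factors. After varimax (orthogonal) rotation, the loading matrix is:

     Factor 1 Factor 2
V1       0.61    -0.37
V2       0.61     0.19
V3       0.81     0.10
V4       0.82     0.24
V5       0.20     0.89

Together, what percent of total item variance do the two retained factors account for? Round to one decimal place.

Communalities: 0.5090, 0.4082, 0.6661, 0.7300, 0.8321; Σh² = 3.1454.
Total variance with 5 standardized items is 5, so the solution explains 3.1454/5 = 0.6291 = 62.91%.

62.9%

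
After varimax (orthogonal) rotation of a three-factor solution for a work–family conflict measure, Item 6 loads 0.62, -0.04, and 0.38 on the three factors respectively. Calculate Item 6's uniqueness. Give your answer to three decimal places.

0.470

h² = 0.62² + (-0.04)² + 0.38² = 0.3844 + 0.0016 + 0.1444 = 0.5304
Uniqueness u² = 1 − h² = 1 − 0.5304 = 0.4696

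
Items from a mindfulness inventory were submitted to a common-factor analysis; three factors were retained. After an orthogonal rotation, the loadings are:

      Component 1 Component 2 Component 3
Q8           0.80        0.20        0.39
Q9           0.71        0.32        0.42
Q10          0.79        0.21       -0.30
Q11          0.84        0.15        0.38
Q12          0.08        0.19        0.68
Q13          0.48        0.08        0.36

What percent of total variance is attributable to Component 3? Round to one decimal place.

SS loadings for Component 3 = 0.39² + 0.42² + (-0.30)² + 0.38² + 0.68² + 0.36² = 1.1549
With 6 standardized items, total variance = 6. Proportion = 1.1549/6 = 0.1925 → 19.25%.

19.2%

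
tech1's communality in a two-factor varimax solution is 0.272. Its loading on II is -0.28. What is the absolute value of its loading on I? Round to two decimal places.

0.44

Under orthogonal rotation h² = Σλ², so λ_I² = h² − (0.0784) = 0.272 − 0.0784 = 0.1936.
|λ| = √0.1936 = 0.4400.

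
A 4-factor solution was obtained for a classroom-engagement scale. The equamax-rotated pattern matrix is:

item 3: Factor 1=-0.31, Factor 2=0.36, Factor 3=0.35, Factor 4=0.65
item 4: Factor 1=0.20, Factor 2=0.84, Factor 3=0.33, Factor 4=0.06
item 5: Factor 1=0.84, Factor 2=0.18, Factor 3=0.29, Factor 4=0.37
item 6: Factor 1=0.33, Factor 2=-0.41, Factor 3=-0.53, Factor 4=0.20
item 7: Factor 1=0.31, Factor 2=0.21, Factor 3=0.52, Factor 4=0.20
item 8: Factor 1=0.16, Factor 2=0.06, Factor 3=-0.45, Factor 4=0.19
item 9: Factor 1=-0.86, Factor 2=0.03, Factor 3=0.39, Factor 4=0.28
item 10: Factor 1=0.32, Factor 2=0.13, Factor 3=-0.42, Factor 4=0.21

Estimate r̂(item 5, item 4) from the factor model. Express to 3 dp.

0.437

r̂ = Σ λ_i·λ_j across factors = (0.84)(0.20) + (0.18)(0.84) + (0.29)(0.33) + (0.37)(0.06)
  = +0.1680 +0.1512 +0.0957 +0.0222 = 0.4371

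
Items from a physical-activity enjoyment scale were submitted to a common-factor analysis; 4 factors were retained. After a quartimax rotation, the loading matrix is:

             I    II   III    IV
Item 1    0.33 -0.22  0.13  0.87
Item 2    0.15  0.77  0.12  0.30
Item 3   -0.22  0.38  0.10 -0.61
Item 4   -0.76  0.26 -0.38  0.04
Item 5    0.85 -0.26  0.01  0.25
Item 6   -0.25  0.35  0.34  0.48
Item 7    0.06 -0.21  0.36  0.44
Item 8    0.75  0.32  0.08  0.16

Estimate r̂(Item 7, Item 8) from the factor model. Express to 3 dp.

r̂ = Σ λ_i·λ_j across factors = (0.06)(0.75) + (-0.21)(0.32) + (0.36)(0.08) + (0.44)(0.16)
  = +0.0450 -0.0672 +0.0288 +0.0704 = 0.0770

0.077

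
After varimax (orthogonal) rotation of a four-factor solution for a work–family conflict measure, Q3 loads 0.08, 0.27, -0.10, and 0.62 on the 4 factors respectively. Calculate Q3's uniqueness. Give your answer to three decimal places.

0.526

h² = 0.08² + 0.27² + (-0.10)² + 0.62² = 0.0064 + 0.0729 + 0.0100 + 0.3844 = 0.4737
Uniqueness u² = 1 − h² = 1 − 0.4737 = 0.5263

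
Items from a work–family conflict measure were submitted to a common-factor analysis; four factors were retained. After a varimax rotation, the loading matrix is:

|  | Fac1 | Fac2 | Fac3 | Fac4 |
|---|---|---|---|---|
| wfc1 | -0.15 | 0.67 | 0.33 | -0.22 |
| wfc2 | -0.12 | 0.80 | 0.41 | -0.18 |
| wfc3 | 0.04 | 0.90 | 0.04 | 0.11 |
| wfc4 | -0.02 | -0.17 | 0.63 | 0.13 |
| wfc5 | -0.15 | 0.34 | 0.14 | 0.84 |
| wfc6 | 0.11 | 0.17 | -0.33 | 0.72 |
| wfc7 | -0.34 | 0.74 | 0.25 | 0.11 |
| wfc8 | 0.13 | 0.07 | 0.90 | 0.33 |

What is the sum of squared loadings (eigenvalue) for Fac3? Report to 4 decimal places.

1.6765

SS loadings for Fac3 = 0.33² + 0.41² + 0.04² + 0.63² + 0.14² + (-0.33)² + 0.25² + 0.90² = 0.1089 + 0.1681 + 0.0016 + 0.3969 + 0.0196 + 0.1089 + 0.0625 + 0.8100 = 1.6765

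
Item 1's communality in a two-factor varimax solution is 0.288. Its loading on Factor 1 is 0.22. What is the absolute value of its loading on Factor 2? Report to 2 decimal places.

0.49

Under orthogonal rotation h² = Σλ², so λ_Factor 2² = h² − (0.0484) = 0.288 − 0.0484 = 0.2396.
|λ| = √0.2396 = 0.4895.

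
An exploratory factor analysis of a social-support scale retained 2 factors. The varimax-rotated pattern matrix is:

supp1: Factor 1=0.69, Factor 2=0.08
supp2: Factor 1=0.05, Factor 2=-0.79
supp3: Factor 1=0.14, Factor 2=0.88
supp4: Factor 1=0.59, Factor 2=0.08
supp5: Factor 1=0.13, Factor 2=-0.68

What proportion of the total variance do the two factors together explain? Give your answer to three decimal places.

0.547

SS loadings by factor: 0.8632, 1.8737; total = 2.7369.
Total variance with 5 standardized items is 5, so the solution explains 2.7369/5 = 0.5474.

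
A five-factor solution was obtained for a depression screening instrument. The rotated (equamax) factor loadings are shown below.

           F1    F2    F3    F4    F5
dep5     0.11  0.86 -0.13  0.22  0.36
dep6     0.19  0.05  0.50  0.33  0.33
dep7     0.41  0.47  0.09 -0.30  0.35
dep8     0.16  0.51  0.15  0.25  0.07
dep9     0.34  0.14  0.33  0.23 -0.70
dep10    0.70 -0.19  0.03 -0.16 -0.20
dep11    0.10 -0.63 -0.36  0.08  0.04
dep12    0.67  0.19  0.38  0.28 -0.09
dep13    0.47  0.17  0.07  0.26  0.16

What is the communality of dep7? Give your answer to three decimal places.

h² = 0.41² + 0.47² + 0.09² + (-0.30)² + 0.35² = 0.1681 + 0.2209 + 0.0081 + 0.0900 + 0.1225 = 0.6096

0.610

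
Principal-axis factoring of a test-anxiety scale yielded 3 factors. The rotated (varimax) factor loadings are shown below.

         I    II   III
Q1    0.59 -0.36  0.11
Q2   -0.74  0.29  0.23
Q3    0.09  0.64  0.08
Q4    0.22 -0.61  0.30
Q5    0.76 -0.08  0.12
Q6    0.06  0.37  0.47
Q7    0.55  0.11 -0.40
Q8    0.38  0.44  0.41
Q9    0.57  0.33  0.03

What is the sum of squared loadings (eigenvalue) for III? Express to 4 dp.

SS loadings for III = 0.11² + 0.23² + 0.08² + 0.30² + 0.12² + 0.47² + (-0.40)² + 0.41² + 0.03² = 0.0121 + 0.0529 + 0.0064 + 0.0900 + 0.0144 + 0.2209 + 0.1600 + 0.1681 + 0.0009 = 0.7257

0.7257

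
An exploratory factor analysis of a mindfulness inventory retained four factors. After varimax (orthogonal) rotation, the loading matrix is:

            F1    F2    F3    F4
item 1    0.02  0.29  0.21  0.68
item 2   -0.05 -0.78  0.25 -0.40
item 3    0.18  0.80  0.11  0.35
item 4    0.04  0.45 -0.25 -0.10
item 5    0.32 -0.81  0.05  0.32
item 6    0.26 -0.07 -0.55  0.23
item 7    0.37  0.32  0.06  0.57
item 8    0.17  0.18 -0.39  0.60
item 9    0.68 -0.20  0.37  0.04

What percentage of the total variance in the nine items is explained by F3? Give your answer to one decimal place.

SS loadings for F3 = 0.21² + 0.25² + 0.11² + (-0.25)² + 0.05² + (-0.55)² + 0.06² + (-0.39)² + 0.37² = 0.7788
With 9 standardized items, total variance = 9. Proportion = 0.7788/9 = 0.0865 → 8.65%.

8.7%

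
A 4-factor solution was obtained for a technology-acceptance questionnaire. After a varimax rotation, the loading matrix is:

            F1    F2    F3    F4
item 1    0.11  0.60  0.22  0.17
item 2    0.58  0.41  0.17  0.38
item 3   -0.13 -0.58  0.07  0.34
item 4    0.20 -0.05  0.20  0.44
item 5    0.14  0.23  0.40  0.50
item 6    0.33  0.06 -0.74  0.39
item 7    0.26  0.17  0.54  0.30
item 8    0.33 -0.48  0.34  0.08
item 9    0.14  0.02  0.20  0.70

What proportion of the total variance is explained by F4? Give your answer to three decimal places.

SS loadings for F4 = 0.17² + 0.38² + 0.34² + 0.44² + 0.50² + 0.39² + 0.30² + 0.08² + 0.70² = 1.4710
Proportion of variance = 1.4710 / 9 = 0.1634.

0.163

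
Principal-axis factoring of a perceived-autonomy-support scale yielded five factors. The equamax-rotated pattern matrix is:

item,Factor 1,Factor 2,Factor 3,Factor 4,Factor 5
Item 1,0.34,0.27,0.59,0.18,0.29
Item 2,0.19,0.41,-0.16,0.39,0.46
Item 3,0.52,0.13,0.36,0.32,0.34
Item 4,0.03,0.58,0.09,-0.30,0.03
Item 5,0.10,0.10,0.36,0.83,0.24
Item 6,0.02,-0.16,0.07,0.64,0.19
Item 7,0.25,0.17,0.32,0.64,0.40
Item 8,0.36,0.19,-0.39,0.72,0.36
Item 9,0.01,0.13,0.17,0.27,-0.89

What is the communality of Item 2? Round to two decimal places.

h² = 0.19² + 0.41² + (-0.16)² + 0.39² + 0.46² = 0.0361 + 0.1681 + 0.0256 + 0.1521 + 0.2116 = 0.5935

0.59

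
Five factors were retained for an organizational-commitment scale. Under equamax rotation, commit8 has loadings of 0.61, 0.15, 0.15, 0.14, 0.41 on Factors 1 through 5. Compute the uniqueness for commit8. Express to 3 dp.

0.395

h² = 0.61² + 0.15² + 0.15² + 0.14² + 0.41² = 0.3721 + 0.0225 + 0.0225 + 0.0196 + 0.1681 = 0.6048
Uniqueness u² = 1 − h² = 1 − 0.6048 = 0.3952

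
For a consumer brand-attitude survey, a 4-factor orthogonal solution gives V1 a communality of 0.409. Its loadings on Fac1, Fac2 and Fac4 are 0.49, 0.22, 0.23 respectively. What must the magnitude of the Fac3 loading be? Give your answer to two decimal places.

Under orthogonal rotation h² = Σλ², so λ_Fac3² = h² − (0.3414) = 0.409 − 0.3414 = 0.0676.
|λ| = √0.0676 = 0.2600.

0.26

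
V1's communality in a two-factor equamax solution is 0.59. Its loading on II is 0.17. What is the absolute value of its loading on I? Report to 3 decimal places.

0.749

Under orthogonal rotation h² = Σλ², so λ_I² = h² − (0.0289) = 0.59 − 0.0289 = 0.5611.
|λ| = √0.5611 = 0.7491.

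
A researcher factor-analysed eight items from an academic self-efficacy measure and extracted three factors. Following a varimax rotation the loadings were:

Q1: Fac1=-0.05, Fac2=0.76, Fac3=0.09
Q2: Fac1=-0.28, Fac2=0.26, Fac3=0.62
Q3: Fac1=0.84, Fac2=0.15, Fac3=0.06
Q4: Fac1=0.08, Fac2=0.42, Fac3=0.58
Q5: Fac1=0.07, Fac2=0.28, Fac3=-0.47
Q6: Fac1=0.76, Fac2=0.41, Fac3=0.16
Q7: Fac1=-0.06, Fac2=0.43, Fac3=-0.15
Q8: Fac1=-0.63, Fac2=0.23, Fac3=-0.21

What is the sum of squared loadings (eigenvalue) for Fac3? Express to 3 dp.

1.046

SS loadings for Fac3 = 0.09² + 0.62² + 0.06² + 0.58² + (-0.47)² + 0.16² + (-0.15)² + (-0.21)² = 0.0081 + 0.3844 + 0.0036 + 0.3364 + 0.2209 + 0.0256 + 0.0225 + 0.0441 = 1.0456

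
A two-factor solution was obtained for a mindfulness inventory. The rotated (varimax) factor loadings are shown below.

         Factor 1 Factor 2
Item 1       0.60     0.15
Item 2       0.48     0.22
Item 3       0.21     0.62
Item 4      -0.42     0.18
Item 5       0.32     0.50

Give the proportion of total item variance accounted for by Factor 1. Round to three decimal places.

0.183

SS loadings for Factor 1 = 0.60² + 0.48² + 0.21² + (-0.42)² + 0.32² = 0.9133
Proportion of variance = 0.9133 / 5 = 0.1827.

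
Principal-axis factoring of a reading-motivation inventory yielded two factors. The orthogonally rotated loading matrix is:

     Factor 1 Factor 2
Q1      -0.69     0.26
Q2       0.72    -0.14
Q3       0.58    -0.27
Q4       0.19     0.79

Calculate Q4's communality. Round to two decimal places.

h² = 0.19² + 0.79² = 0.0361 + 0.6241 = 0.6602

0.66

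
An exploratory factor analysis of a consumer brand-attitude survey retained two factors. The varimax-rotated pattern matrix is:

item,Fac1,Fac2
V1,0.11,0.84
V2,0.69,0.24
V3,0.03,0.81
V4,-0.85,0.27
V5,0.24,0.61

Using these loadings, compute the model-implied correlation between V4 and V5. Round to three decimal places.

r̂ = Σ λ_i·λ_j across factors = (-0.85)(0.24) + (0.27)(0.61)
  = -0.2040 +0.1647 = -0.0393

-0.039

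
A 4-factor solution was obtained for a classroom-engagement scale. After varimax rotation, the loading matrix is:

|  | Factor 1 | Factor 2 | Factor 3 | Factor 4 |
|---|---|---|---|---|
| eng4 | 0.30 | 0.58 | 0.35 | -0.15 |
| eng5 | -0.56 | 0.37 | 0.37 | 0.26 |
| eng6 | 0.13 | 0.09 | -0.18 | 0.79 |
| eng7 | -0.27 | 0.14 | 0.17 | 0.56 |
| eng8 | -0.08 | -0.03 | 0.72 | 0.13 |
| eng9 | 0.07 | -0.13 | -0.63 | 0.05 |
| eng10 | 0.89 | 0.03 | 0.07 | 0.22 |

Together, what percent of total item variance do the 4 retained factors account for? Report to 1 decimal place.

Communalities: 0.5714, 0.6550, 0.6815, 0.4350, 0.5426, 0.4212, 0.8463; Σh² = 4.1530.
Total variance with 7 standardized items is 7, so the solution explains 4.1530/7 = 0.5933 = 59.33%.

59.3%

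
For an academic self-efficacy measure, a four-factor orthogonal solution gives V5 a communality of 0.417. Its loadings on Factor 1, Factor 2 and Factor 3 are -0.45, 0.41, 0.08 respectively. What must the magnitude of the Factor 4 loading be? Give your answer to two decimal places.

Under orthogonal rotation h² = Σλ², so λ_Factor 4² = h² − (0.3770) = 0.417 − 0.3770 = 0.0400.
|λ| = √0.0400 = 0.2000.

0.20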